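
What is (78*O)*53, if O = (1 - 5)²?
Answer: 66144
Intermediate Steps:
O = 16 (O = (-4)² = 16)
(78*O)*53 = (78*16)*53 = 1248*53 = 66144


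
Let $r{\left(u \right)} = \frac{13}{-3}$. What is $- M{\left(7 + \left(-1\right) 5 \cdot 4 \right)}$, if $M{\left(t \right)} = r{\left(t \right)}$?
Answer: $\frac{13}{3} \approx 4.3333$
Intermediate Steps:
$r{\left(u \right)} = - \frac{13}{3}$ ($r{\left(u \right)} = 13 \left(- \frac{1}{3}\right) = - \frac{13}{3}$)
$M{\left(t \right)} = - \frac{13}{3}$
$- M{\left(7 + \left(-1\right) 5 \cdot 4 \right)} = \left(-1\right) \left(- \frac{13}{3}\right) = \frac{13}{3}$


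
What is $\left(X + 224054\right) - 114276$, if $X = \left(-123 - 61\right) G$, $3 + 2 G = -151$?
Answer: $123946$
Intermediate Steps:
$G = -77$ ($G = - \frac{3}{2} + \frac{1}{2} \left(-151\right) = - \frac{3}{2} - \frac{151}{2} = -77$)
$X = 14168$ ($X = \left(-123 - 61\right) \left(-77\right) = \left(-184\right) \left(-77\right) = 14168$)
$\left(X + 224054\right) - 114276 = \left(14168 + 224054\right) - 114276 = 238222 - 114276 = 123946$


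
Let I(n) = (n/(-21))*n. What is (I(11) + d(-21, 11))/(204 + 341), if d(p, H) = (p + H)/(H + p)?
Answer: -20/2289 ≈ -0.0087374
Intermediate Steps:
I(n) = -n**2/21 (I(n) = (n*(-1/21))*n = (-n/21)*n = -n**2/21)
d(p, H) = 1 (d(p, H) = (H + p)/(H + p) = 1)
(I(11) + d(-21, 11))/(204 + 341) = (-1/21*11**2 + 1)/(204 + 341) = (-1/21*121 + 1)/545 = (-121/21 + 1)*(1/545) = -100/21*1/545 = -20/2289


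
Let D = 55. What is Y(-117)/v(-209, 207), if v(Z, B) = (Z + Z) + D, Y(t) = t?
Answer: 39/121 ≈ 0.32231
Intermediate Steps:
v(Z, B) = 55 + 2*Z (v(Z, B) = (Z + Z) + 55 = 2*Z + 55 = 55 + 2*Z)
Y(-117)/v(-209, 207) = -117/(55 + 2*(-209)) = -117/(55 - 418) = -117/(-363) = -117*(-1/363) = 39/121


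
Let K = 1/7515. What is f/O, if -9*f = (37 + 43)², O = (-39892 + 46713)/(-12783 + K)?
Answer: 122962232320/92267667 ≈ 1332.7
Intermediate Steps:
K = 1/7515 ≈ 0.00013307
O = -51259815/96064244 (O = (-39892 + 46713)/(-12783 + 1/7515) = 6821/(-96064244/7515) = 6821*(-7515/96064244) = -51259815/96064244 ≈ -0.53360)
f = -6400/9 (f = -(37 + 43)²/9 = -⅑*80² = -⅑*6400 = -6400/9 ≈ -711.11)
f/O = -6400/(9*(-51259815/96064244)) = -6400/9*(-96064244/51259815) = 122962232320/92267667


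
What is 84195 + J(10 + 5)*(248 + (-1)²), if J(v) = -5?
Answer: 82950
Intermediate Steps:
84195 + J(10 + 5)*(248 + (-1)²) = 84195 - 5*(248 + (-1)²) = 84195 - 5*(248 + 1) = 84195 - 5*249 = 84195 - 1245 = 82950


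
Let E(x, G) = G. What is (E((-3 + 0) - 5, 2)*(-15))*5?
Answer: -150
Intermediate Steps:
(E((-3 + 0) - 5, 2)*(-15))*5 = (2*(-15))*5 = -30*5 = -150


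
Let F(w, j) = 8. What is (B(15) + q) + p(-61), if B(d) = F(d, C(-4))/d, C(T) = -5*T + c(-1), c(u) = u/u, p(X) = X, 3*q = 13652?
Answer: 22451/5 ≈ 4490.2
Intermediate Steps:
q = 13652/3 (q = (⅓)*13652 = 13652/3 ≈ 4550.7)
c(u) = 1
C(T) = 1 - 5*T (C(T) = -5*T + 1 = 1 - 5*T)
B(d) = 8/d
(B(15) + q) + p(-61) = (8/15 + 13652/3) - 61 = 22756/5 - 61 = 22451/5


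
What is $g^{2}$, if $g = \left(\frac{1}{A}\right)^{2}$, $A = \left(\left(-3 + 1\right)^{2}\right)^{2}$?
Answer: $\frac{1}{65536} \approx 1.5259 \cdot 10^{-5}$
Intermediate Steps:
$A = 16$ ($A = \left(\left(-2\right)^{2}\right)^{2} = 4^{2} = 16$)
$g = \frac{1}{256}$ ($g = \left(\frac{1}{16}\right)^{2} = \frac{1}{256} \approx 0.0039063$)
$g^{2} = \left(\frac{1}{256}\right)^{2} = \frac{1}{65536}$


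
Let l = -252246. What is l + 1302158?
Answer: 1049912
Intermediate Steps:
l + 1302158 = -252246 + 1302158 = 1049912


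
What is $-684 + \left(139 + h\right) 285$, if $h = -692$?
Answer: $-158289$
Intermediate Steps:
$-684 + \left(139 + h\right) 285 = -684 + \left(139 - 692\right) 285 = -684 - 157605 = -158289$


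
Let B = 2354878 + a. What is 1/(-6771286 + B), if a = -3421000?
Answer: -1/7837408 ≈ -1.2759e-7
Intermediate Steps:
B = -1066122 (B = 2354878 - 3421000 = -1066122)
1/(-6771286 + B) = 1/(-6771286 - 1066122) = 1/(-7837408) = -1/7837408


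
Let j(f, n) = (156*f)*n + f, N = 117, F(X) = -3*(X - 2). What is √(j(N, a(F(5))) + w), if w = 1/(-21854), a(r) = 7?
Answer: √1246441272358/3122 ≈ 357.60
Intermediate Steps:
F(X) = 6 - 3*X (F(X) = -3*(-2 + X) = 6 - 3*X)
w = -1/21854 ≈ -4.5758e-5
j(f, n) = f + 156*f*n (j(f, n) = 156*f*n + f = f + 156*f*n)
√(j(N, a(F(5))) + w) = √(117*(1 + 156*7) - 1/21854) = √(117*(1 + 1092) - 1/21854) = √(117*1093 - 1/21854) = √(127881 - 1/21854) = √(2794711373/21854) = √1246441272358/3122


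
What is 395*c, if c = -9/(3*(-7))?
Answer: 1185/7 ≈ 169.29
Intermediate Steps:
c = 3/7 (c = -9/(-21) = -9*(-1/21) = 3/7 ≈ 0.42857)
395*c = 395*(3/7) = 1185/7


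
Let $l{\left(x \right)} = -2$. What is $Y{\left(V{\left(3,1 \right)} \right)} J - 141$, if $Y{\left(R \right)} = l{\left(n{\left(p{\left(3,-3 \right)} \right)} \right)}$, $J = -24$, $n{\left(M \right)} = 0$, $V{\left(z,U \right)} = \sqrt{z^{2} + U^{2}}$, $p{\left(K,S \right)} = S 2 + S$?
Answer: $-93$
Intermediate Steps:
$p{\left(K,S \right)} = 3 S$ ($p{\left(K,S \right)} = 2 S + S = 3 S$)
$V{\left(z,U \right)} = \sqrt{U^{2} + z^{2}}$
$Y{\left(R \right)} = -2$
$Y{\left(V{\left(3,1 \right)} \right)} J - 141 = \left(-2\right) \left(-24\right) - 141 = 48 - 141 = -93$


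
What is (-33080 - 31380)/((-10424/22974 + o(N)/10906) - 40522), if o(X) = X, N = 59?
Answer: 164803463880/103602852127 ≈ 1.5907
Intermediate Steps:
(-33080 - 31380)/((-10424/22974 + o(N)/10906) - 40522) = (-33080 - 31380)/((-10424/22974 + 59/10906) - 40522) = -64460/((-10424*1/22974 + 59*(1/10906)) - 40522) = -64460/((-5212/11487 + 59/10906) - 40522) = -64460/(-1146211/2556678 - 40522) = -64460/(-103602852127/2556678) = -64460*(-2556678/103602852127) = 164803463880/103602852127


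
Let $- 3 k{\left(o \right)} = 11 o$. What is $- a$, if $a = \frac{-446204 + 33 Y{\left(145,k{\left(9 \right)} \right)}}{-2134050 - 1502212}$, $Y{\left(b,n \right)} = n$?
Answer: $- \frac{63899}{519466} \approx -0.12301$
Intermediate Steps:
$k{\left(o \right)} = - \frac{11 o}{3}$
$a = \frac{63899}{519466}$ ($a = \frac{-446204 + 33 \left(\left(- \frac{11}{3}\right) 9\right)}{-2134050 - 1502212} = \frac{-446204 + 33 \left(-33\right)}{-3636262} = \left(-446204 - 1089\right) \left(- \frac{1}{3636262}\right) = \left(-447293\right) \left(- \frac{1}{3636262}\right) = \frac{63899}{519466} \approx 0.12301$)
$- a = \left(-1\right) \frac{63899}{519466} = - \frac{63899}{519466}$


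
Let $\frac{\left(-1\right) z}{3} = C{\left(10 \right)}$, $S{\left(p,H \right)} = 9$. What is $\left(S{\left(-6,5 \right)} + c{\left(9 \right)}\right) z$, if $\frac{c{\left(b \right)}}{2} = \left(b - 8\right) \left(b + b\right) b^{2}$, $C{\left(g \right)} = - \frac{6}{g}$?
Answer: $5265$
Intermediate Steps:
$c{\left(b \right)} = 4 b^{3} \left(-8 + b\right)$ ($c{\left(b \right)} = 2 \left(b - 8\right) \left(b + b\right) b^{2} = 2 \left(-8 + b\right) 2 b b^{2} = 2 \cdot 2 b \left(-8 + b\right) b^{2} = 2 \cdot 2 b^{3} \left(-8 + b\right) = 4 b^{3} \left(-8 + b\right)$)
$z = \frac{9}{5}$ ($z = - 3 \left(- \frac{6}{10}\right) = - 3 \left(\left(-6\right) \frac{1}{10}\right) = \left(-3\right) \left(- \frac{3}{5}\right) = \frac{9}{5} \approx 1.8$)
$\left(S{\left(-6,5 \right)} + c{\left(9 \right)}\right) z = \left(9 + 4 \cdot 9^{3} \left(-8 + 9\right)\right) \frac{9}{5} = \left(9 + 4 \cdot 729 \cdot 1\right) \frac{9}{5} = \left(9 + 2916\right) \frac{9}{5} = 2925 \cdot \frac{9}{5} = 5265$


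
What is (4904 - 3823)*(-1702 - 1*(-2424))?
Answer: 780482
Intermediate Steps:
(4904 - 3823)*(-1702 - 1*(-2424)) = 1081*(-1702 + 2424) = 1081*722 = 780482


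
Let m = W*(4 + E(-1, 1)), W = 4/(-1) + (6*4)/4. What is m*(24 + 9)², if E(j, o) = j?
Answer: 6534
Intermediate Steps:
W = 2 (W = 4*(-1) + 24*(¼) = -4 + 6 = 2)
m = 6 (m = 2*(4 - 1) = 2*3 = 6)
m*(24 + 9)² = 6*(24 + 9)² = 6*33² = 6*1089 = 6534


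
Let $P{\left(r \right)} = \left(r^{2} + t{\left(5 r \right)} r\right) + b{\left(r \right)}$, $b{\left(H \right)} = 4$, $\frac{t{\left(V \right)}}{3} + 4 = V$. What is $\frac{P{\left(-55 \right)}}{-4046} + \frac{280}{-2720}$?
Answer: $- \frac{98961}{8092} \approx -12.229$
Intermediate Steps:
$t{\left(V \right)} = -12 + 3 V$
$P{\left(r \right)} = 4 + r^{2} + r \left(-12 + 15 r\right)$ ($P{\left(r \right)} = \left(r^{2} + \left(-12 + 3 \cdot 5 r\right) r\right) + 4 = \left(r^{2} + \left(-12 + 15 r\right) r\right) + 4 = \left(r^{2} + r \left(-12 + 15 r\right)\right) + 4 = 4 + r^{2} + r \left(-12 + 15 r\right)$)
$\frac{P{\left(-55 \right)}}{-4046} + \frac{280}{-2720} = \frac{4 - -660 + 16 \left(-55\right)^{2}}{-4046} + \frac{280}{-2720} = \left(4 + 660 + 16 \cdot 3025\right) \left(- \frac{1}{4046}\right) + 280 \left(- \frac{1}{2720}\right) = \left(4 + 660 + 48400\right) \left(- \frac{1}{4046}\right) - \frac{7}{68} = 49064 \left(- \frac{1}{4046}\right) - \frac{7}{68} = - \frac{24532}{2023} - \frac{7}{68} = - \frac{98961}{8092}$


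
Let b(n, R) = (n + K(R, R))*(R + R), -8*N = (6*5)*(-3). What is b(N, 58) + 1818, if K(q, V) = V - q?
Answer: 3123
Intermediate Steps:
N = 45/4 (N = -6*5*(-3)/8 = -15*(-3)/4 = -1/8*(-90) = 45/4 ≈ 11.250)
b(n, R) = 2*R*n (b(n, R) = (n + (R - R))*(R + R) = (n + 0)*(2*R) = n*(2*R) = 2*R*n)
b(N, 58) + 1818 = 2*58*(45/4) + 1818 = 1305 + 1818 = 3123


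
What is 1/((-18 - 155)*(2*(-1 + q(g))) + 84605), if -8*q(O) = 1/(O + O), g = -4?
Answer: 32/2718259 ≈ 1.1772e-5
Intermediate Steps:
q(O) = -1/(16*O) (q(O) = -1/(8*(O + O)) = -1/(2*O)/8 = -1/(16*O))
1/((-18 - 155)*(2*(-1 + q(g))) + 84605) = 1/((-18 - 155)*(2*(-1 - 1/16/(-4))) + 84605) = 1/(-346*(-1 - 1/16*(-¼)) + 84605) = 1/(-346*(-1 + 1/64) + 84605) = 1/(-346*(-63)/64 + 84605) = 1/(-173*(-63/32) + 84605) = 1/(10899/32 + 84605) = 1/(2718259/32) = 32/2718259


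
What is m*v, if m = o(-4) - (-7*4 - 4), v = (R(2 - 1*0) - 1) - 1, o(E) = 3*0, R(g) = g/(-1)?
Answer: -128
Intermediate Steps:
R(g) = -g (R(g) = g*(-1) = -g)
o(E) = 0
v = -4 (v = (-(2 - 1*0) - 1) - 1 = (-(2 + 0) - 1) - 1 = (-1*2 - 1) - 1 = (-2 - 1) - 1 = -3 - 1 = -4)
m = 32 (m = 0 - (-7*4 - 4) = 0 - (-28 - 4) = 0 - 1*(-32) = 0 + 32 = 32)
m*v = 32*(-4) = -128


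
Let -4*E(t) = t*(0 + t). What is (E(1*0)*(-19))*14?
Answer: 0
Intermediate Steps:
E(t) = -t**2/4 (E(t) = -t*(0 + t)/4 = -t*t/4 = -t**2/4)
(E(1*0)*(-19))*14 = (-(1*0)**2/4*(-19))*14 = (-1/4*0**2*(-19))*14 = (-1/4*0*(-19))*14 = (0*(-19))*14 = 0*14 = 0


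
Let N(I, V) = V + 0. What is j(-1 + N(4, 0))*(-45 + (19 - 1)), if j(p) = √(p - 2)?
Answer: -27*I*√3 ≈ -46.765*I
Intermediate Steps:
N(I, V) = V
j(p) = √(-2 + p)
j(-1 + N(4, 0))*(-45 + (19 - 1)) = √(-2 + (-1 + 0))*(-45 + (19 - 1)) = √(-2 - 1)*(-45 + 18) = √(-3)*(-27) = (I*√3)*(-27) = -27*I*√3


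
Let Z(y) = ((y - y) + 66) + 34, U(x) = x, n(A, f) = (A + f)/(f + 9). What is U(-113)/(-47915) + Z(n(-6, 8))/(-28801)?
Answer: -1536987/1379999915 ≈ -0.0011138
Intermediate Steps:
n(A, f) = (A + f)/(9 + f)
Z(y) = 100 (Z(y) = (0 + 66) + 34 = 66 + 34 = 100)
U(-113)/(-47915) + Z(n(-6, 8))/(-28801) = -113/(-47915) + 100/(-28801) = -113*(-1/47915) + 100*(-1/28801) = 113/47915 - 100/28801 = -1536987/1379999915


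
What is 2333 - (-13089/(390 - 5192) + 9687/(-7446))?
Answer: 6947257143/2979641 ≈ 2331.6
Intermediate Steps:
2333 - (-13089/(390 - 5192) + 9687/(-7446)) = 2333 - (-13089/(-4802) + 9687*(-1/7446)) = 2333 - (-13089*(-1/4802) - 3229/2482) = 2333 - (13089/4802 - 3229/2482) = 2333 - 1*4245310/2979641 = 2333 - 4245310/2979641 = 6947257143/2979641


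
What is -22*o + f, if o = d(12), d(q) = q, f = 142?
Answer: -122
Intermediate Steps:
o = 12
-22*o + f = -22*12 + 142 = -264 + 142 = -122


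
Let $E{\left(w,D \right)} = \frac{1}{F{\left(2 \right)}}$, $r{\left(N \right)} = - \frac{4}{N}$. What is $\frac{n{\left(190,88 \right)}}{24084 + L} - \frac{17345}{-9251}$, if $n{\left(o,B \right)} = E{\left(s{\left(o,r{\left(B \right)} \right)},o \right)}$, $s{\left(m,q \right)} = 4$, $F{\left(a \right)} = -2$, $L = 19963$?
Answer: $\frac{1527981179}{814957594} \approx 1.8749$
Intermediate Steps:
$E{\left(w,D \right)} = - \frac{1}{2}$ ($E{\left(w,D \right)} = \frac{1}{-2} = - \frac{1}{2}$)
$n{\left(o,B \right)} = - \frac{1}{2}$
$\frac{n{\left(190,88 \right)}}{24084 + L} - \frac{17345}{-9251} = - \frac{1}{2 \left(24084 + 19963\right)} - \frac{17345}{-9251} = - \frac{1}{2 \cdot 44047} - - \frac{17345}{9251} = \left(- \frac{1}{2}\right) \frac{1}{44047} + \frac{17345}{9251} = - \frac{1}{88094} + \frac{17345}{9251} = \frac{1527981179}{814957594}$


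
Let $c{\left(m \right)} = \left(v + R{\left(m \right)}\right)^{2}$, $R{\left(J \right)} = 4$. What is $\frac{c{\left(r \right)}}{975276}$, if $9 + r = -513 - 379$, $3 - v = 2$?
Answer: $\frac{25}{975276} \approx 2.5634 \cdot 10^{-5}$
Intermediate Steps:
$v = 1$ ($v = 3 - 2 = 1$)
$r = -901$ ($r = -9 - 892 = -901$)
$c{\left(m \right)} = 25$ ($c{\left(m \right)} = \left(1 + 4\right)^{2} = 5^{2} = 25$)
$\frac{c{\left(r \right)}}{975276} = \frac{25}{975276}$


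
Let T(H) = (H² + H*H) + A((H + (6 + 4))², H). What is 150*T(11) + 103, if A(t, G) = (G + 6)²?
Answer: 79753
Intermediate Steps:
A(t, G) = (6 + G)²
T(H) = (6 + H)² + 2*H² (T(H) = (H² + H*H) + (6 + H)² = (H² + H²) + (6 + H)² = 2*H² + (6 + H)² = (6 + H)² + 2*H²)
150*T(11) + 103 = 150*((6 + 11)² + 2*11²) + 103 = 150*(17² + 2*121) + 103 = 150*(289 + 242) + 103 = 150*531 + 103 = 79650 + 103 = 79753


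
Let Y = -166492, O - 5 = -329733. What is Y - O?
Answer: 163236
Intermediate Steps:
O = -329728 (O = 5 - 329733 = -329728)
Y - O = -166492 - 1*(-329728) = -166492 + 329728 = 163236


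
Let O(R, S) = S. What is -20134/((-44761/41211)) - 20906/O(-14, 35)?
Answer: 28105206124/1566635 ≈ 17940.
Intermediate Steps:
-20134/((-44761/41211)) - 20906/O(-14, 35) = -20134/((-44761/41211)) - 20906/35 = -20134/((-44761*1/41211)) - 20906*1/35 = -20134/(-44761/41211) - 20906/35 = -20134*(-41211/44761) - 20906/35 = 829742274/44761 - 20906/35 = 28105206124/1566635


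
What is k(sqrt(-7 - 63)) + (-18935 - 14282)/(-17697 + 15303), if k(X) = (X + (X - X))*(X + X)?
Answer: -301943/2394 ≈ -126.12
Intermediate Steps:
k(X) = 2*X**2 (k(X) = (X + 0)*(2*X) = X*(2*X) = 2*X**2)
k(sqrt(-7 - 63)) + (-18935 - 14282)/(-17697 + 15303) = 2*(sqrt(-7 - 63))**2 + (-18935 - 14282)/(-17697 + 15303) = 2*(sqrt(-70))**2 - 33217/(-2394) = 2*(I*sqrt(70))**2 - 33217*(-1/2394) = 2*(-70) + 33217/2394 = -140 + 33217/2394 = -301943/2394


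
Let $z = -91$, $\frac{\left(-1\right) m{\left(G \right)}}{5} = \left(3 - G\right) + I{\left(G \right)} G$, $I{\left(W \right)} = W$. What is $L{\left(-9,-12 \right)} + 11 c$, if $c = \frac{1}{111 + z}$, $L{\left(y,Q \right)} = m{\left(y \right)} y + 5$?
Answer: $\frac{83811}{20} \approx 4190.5$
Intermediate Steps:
$m{\left(G \right)} = -15 - 5 G^{2} + 5 G$ ($m{\left(G \right)} = - 5 \left(\left(3 - G\right) + G G\right) = - 5 \left(\left(3 - G\right) + G^{2}\right) = - 5 \left(3 + G^{2} - G\right) = -15 - 5 G^{2} + 5 G$)
$L{\left(y,Q \right)} = 5 + y \left(-15 - 5 y^{2} + 5 y\right)$ ($L{\left(y,Q \right)} = \left(-15 - 5 y^{2} + 5 y\right) y + 5 = y \left(-15 - 5 y^{2} + 5 y\right) + 5 = 5 + y \left(-15 - 5 y^{2} + 5 y\right)$)
$c = \frac{1}{20}$ ($c = \frac{1}{111 - 91} = \frac{1}{20} \approx 0.05$)
$L{\left(-9,-12 \right)} + 11 c = \left(5 - - 45 \left(3 + \left(-9\right)^{2} - -9\right)\right) + 11 \cdot \frac{1}{20} = \left(5 - - 45 \left(3 + 81 + 9\right)\right) + \frac{11}{20} = \left(5 - \left(-45\right) 93\right) + \frac{11}{20} = \left(5 + 4185\right) + \frac{11}{20} = 4190 + \frac{11}{20} = \frac{83811}{20}$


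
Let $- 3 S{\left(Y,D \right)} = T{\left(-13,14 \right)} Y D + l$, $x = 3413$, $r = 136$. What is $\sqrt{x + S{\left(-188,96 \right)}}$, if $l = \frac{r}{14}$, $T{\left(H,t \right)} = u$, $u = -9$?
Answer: $\frac{i \sqrt{22373799}}{21} \approx 225.24 i$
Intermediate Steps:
$T{\left(H,t \right)} = -9$
$l = \frac{68}{7}$ ($l = \frac{136}{14} = 136 \cdot \frac{1}{14} = \frac{68}{7} \approx 9.7143$)
$S{\left(Y,D \right)} = - \frac{68}{21} + 3 D Y$ ($S{\left(Y,D \right)} = - \frac{- 9 Y D + \frac{68}{7}}{3} = - \frac{- 9 D Y + \frac{68}{7}}{3} = - \frac{\frac{68}{7} - 9 D Y}{3} = - \frac{68}{21} + 3 D Y$)
$\sqrt{x + S{\left(-188,96 \right)}} = \sqrt{3413 + \left(- \frac{68}{21} + 3 \cdot 96 \left(-188\right)\right)} = \sqrt{3413 - \frac{1137092}{21}} = \sqrt{- \frac{1065419}{21}} = \frac{i \sqrt{22373799}}{21}$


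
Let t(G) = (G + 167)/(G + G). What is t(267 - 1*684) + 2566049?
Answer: 1070042558/417 ≈ 2.5660e+6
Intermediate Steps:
t(G) = (167 + G)/(2*G) (t(G) = (167 + G)/((2*G)) = (167 + G)*(1/(2*G)) = (167 + G)/(2*G))
t(267 - 1*684) + 2566049 = (167 + (267 - 1*684))/(2*(267 - 1*684)) + 2566049 = (167 + (267 - 684))/(2*(267 - 684)) + 2566049 = (1/2)*(167 - 417)/(-417) + 2566049 = (1/2)*(-1/417)*(-250) + 2566049 = 125/417 + 2566049 = 1070042558/417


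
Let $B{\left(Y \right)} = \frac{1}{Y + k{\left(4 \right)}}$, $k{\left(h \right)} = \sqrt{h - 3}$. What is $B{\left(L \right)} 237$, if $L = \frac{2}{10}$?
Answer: $\frac{395}{2} \approx 197.5$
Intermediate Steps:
$k{\left(h \right)} = \sqrt{-3 + h}$
$L = \frac{1}{5}$ ($L = 2 \cdot \frac{1}{10} = \frac{1}{5} \approx 0.2$)
$B{\left(Y \right)} = \frac{1}{1 + Y}$ ($B{\left(Y \right)} = \frac{1}{Y + \sqrt{-3 + 4}} = \frac{1}{Y + \sqrt{1}} = \frac{1}{Y + 1} = \frac{1}{1 + Y}$)
$B{\left(L \right)} 237 = \frac{1}{1 + \frac{1}{5}} \cdot 237 = \frac{1}{\frac{6}{5}} \cdot 237 = \frac{5}{6} \cdot 237 = \frac{395}{2}$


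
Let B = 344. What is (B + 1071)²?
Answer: 2002225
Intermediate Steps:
(B + 1071)² = (344 + 1071)² = 1415² = 2002225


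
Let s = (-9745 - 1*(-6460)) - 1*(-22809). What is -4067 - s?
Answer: -23591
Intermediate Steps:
s = 19524 (s = (-9745 + 6460) + 22809 = -3285 + 22809 = 19524)
-4067 - s = -4067 - 1*19524 = -4067 - 19524 = -23591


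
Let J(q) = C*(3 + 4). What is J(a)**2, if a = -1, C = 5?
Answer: 1225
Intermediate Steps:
J(q) = 35 (J(q) = 5*(3 + 4) = 5*7 = 35)
J(a)**2 = 35**2 = 1225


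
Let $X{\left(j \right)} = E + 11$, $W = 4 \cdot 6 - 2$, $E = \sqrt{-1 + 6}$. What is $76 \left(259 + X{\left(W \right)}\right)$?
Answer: $20520 + 76 \sqrt{5} \approx 20690.0$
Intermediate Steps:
$E = \sqrt{5} \approx 2.2361$
$W = 22$ ($W = 24 - 2 = 22$)
$X{\left(j \right)} = 11 + \sqrt{5}$ ($X{\left(j \right)} = \sqrt{5} + 11 = 11 + \sqrt{5}$)
$76 \left(259 + X{\left(W \right)}\right) = 76 \left(259 + \left(11 + \sqrt{5}\right)\right) = 76 \left(270 + \sqrt{5}\right) = 20520 + 76 \sqrt{5}$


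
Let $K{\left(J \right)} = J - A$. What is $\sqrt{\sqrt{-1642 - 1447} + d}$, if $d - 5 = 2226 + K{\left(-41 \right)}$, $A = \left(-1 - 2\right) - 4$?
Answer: $\sqrt{2197 + i \sqrt{3089}} \approx 46.876 + 0.5928 i$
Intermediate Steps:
$A = -7$ ($A = -3 - 4 = -7$)
$K{\left(J \right)} = 7 + J$ ($K{\left(J \right)} = J - -7 = J + 7 = 7 + J$)
$d = 2197$ ($d = 5 + \left(2226 + \left(7 - 41\right)\right) = 5 + \left(2226 - 34\right) = 5 + 2192 = 2197$)
$\sqrt{\sqrt{-1642 - 1447} + d} = \sqrt{\sqrt{-1642 - 1447} + 2197} = \sqrt{\sqrt{-3089} + 2197} = \sqrt{i \sqrt{3089} + 2197} = \sqrt{2197 + i \sqrt{3089}}$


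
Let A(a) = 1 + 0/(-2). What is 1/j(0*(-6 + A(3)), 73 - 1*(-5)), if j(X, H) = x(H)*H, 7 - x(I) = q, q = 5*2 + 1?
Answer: -1/312 ≈ -0.0032051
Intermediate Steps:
q = 11 (q = 10 + 1 = 11)
x(I) = -4 (x(I) = 7 - 1*11 = 7 - 11 = -4)
A(a) = 1 (A(a) = 1 + 0*(-½) = 1 + 0 = 1)
j(X, H) = -4*H
1/j(0*(-6 + A(3)), 73 - 1*(-5)) = 1/(-4*(73 - 1*(-5))) = 1/(-4*(73 + 5)) = 1/(-4*78) = 1/(-312) = -1/312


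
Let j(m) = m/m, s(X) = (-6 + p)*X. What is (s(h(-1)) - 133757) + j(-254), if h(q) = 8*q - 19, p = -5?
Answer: -133459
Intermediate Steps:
h(q) = -19 + 8*q
s(X) = -11*X (s(X) = (-6 - 5)*X = -11*X)
j(m) = 1
(s(h(-1)) - 133757) + j(-254) = (-11*(-19 + 8*(-1)) - 133757) + 1 = (-11*(-19 - 8) - 133757) + 1 = (-11*(-27) - 133757) + 1 = (297 - 133757) + 1 = -133460 + 1 = -133459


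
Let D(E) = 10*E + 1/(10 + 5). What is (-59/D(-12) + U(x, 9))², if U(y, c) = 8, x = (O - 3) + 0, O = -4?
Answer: 233386729/3236401 ≈ 72.113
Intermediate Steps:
x = -7 (x = (-4 - 3) + 0 = -7 + 0 = -7)
D(E) = 1/15 + 10*E (D(E) = 10*E + 1/15 = 1/15 + 10*E)
(-59/D(-12) + U(x, 9))² = (-59/(1/15 + 10*(-12)) + 8)² = (-59/(1/15 - 120) + 8)² = (-59/(-1799/15) + 8)² = (-59*(-15/1799) + 8)² = (885/1799 + 8)² = (15277/1799)² = 233386729/3236401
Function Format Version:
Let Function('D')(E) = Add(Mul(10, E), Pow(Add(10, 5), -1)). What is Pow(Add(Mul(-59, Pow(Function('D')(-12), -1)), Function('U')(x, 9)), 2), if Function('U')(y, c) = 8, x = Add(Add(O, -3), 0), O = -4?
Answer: Rational(233386729, 3236401) ≈ 72.113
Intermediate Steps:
x = -7 (x = Add(Add(-4, -3), 0) = Add(-7, 0) = -7)
Function('D')(E) = Add(Rational(1, 15), Mul(10, E)) (Function('D')(E) = Add(Mul(10, E), Pow(15, -1)) = Add(Mul(10, E), Rational(1, 15)) = Add(Rational(1, 15), Mul(10, E)))
Pow(Add(Mul(-59, Pow(Function('D')(-12), -1)), Function('U')(x, 9)), 2) = Pow(Add(Mul(-59, Pow(Add(Rational(1, 15), Mul(10, -12)), -1)), 8), 2) = Pow(Add(Mul(-59, Pow(Add(Rational(1, 15), -120), -1)), 8), 2) = Pow(Add(Mul(-59, Pow(Rational(-1799, 15), -1)), 8), 2) = Pow(Add(Mul(-59, Rational(-15, 1799)), 8), 2) = Pow(Add(Rational(885, 1799), 8), 2) = Pow(Rational(15277, 1799), 2) = Rational(233386729, 3236401)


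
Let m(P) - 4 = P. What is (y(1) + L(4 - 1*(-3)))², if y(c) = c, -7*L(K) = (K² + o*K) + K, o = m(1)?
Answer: 144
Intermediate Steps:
m(P) = 4 + P
o = 5 (o = 4 + 1 = 5)
L(K) = -6*K/7 - K²/7 (L(K) = -((K² + 5*K) + K)/7 = -(K² + 6*K)/7 = -6*K/7 - K²/7)
(y(1) + L(4 - 1*(-3)))² = (1 - (4 - 1*(-3))*(6 + (4 - 1*(-3)))/7)² = (1 - (4 + 3)*(6 + (4 + 3))/7)² = (1 - ⅐*7*(6 + 7))² = (1 - ⅐*7*13)² = (1 - 13)² = (-12)² = 144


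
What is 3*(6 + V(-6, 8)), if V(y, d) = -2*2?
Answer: 6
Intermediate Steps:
V(y, d) = -4
3*(6 + V(-6, 8)) = 3*(6 - 4) = 3*2 = 6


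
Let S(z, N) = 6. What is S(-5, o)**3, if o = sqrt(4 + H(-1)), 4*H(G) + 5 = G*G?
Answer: 216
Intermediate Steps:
H(G) = -5/4 + G**2/4 (H(G) = -5/4 + (G*G)/4 = -5/4 + G**2/4)
o = sqrt(3) (o = sqrt(4 + (-5/4 + (1/4)*(-1)**2)) = sqrt(4 + (-5/4 + (1/4)*1)) = sqrt(4 + (-5/4 + 1/4)) = sqrt(4 - 1) = sqrt(3) ≈ 1.7320)
S(-5, o)**3 = 6**3 = 216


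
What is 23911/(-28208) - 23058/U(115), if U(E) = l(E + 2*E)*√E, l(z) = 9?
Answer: -23911/28208 - 2562*√115/115 ≈ -239.76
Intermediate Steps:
U(E) = 9*√E
23911/(-28208) - 23058/U(115) = 23911/(-28208) - 23058*√115/1035 = 23911*(-1/28208) - 2562*√115/115 = -23911/28208 - 2562*√115/115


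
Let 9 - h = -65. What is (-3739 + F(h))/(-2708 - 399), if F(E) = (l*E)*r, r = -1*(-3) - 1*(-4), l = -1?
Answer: 4257/3107 ≈ 1.3701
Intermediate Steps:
h = 74 (h = 9 - 1*(-65) = 9 + 65 = 74)
r = 7 (r = 3 + 4 = 7)
F(E) = -7*E (F(E) = -E*7 = -7*E)
(-3739 + F(h))/(-2708 - 399) = (-3739 - 7*74)/(-2708 - 399) = (-3739 - 518)/(-3107) = -4257*(-1/3107) = 4257/3107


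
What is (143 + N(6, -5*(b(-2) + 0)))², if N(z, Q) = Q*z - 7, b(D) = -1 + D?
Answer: 51076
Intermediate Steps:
N(z, Q) = -7 + Q*z
(143 + N(6, -5*(b(-2) + 0)))² = (143 + (-7 - 5*((-1 - 2) + 0)*6))² = (143 + (-7 - 5*(-3 + 0)*6))² = (143 + (-7 - 5*(-3)*6))² = (143 + (-7 + 15*6))² = (143 + (-7 + 90))² = (143 + 83)² = 226² = 51076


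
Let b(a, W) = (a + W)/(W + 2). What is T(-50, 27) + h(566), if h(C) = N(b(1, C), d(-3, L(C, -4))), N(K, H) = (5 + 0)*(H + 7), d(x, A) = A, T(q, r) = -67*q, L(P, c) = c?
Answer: 3365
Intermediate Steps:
b(a, W) = (W + a)/(2 + W)
N(K, H) = 35 + 5*H (N(K, H) = 5*(7 + H) = 35 + 5*H)
h(C) = 15 (h(C) = 35 + 5*(-4) = 35 - 20 = 15)
T(-50, 27) + h(566) = -67*(-50) + 15 = 3350 + 15 = 3365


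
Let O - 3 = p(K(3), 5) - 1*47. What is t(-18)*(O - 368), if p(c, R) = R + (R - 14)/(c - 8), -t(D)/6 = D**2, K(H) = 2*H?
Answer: 782460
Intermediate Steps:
t(D) = -6*D**2
p(c, R) = R + (-14 + R)/(-8 + c)
O = -69/2 (O = 3 + ((-14 - 7*5 + 5*(2*3))/(-8 + 2*3) - 1*47) = 3 + ((-14 - 35 + 5*6)/(-8 + 6) - 47) = 3 + ((-14 - 35 + 30)/(-2) - 47) = 3 + (-1/2*(-19) - 47) = 3 + (19/2 - 47) = 3 - 75/2 = -69/2 ≈ -34.500)
t(-18)*(O - 368) = (-6*(-18)**2)*(-69/2 - 368) = -6*324*(-805/2) = -1944*(-805/2) = 782460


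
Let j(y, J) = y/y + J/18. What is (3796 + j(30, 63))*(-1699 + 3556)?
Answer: 14115057/2 ≈ 7.0575e+6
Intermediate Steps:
j(y, J) = 1 + J/18 (j(y, J) = 1 + J*(1/18) = 1 + J/18)
(3796 + j(30, 63))*(-1699 + 3556) = (3796 + (1 + (1/18)*63))*(-1699 + 3556) = (3796 + (1 + 7/2))*1857 = (3796 + 9/2)*1857 = (7601/2)*1857 = 14115057/2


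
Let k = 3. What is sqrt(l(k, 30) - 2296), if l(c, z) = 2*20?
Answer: 4*I*sqrt(141) ≈ 47.497*I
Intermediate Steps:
l(c, z) = 40
sqrt(l(k, 30) - 2296) = sqrt(40 - 2296) = sqrt(-2256) = 4*I*sqrt(141)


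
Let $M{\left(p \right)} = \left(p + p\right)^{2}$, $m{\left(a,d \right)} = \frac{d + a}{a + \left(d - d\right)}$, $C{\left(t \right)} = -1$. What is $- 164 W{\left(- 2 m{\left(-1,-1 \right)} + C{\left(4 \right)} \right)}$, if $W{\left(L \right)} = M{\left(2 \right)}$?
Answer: $-2624$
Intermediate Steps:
$m{\left(a,d \right)} = \frac{a + d}{a}$ ($m{\left(a,d \right)} = \frac{a + d}{a + 0} = \frac{a + d}{a}$)
$M{\left(p \right)} = 4 p^{2}$ ($M{\left(p \right)} = \left(2 p\right)^{2} = 4 p^{2}$)
$W{\left(L \right)} = 16$ ($W{\left(L \right)} = 4 \cdot 2^{2} = 4 \cdot 4 = 16$)
$- 164 W{\left(- 2 m{\left(-1,-1 \right)} + C{\left(4 \right)} \right)} = \left(-164\right) 16 = -2624$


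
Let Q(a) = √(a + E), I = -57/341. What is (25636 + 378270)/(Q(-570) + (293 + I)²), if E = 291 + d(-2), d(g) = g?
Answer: 468314271864007799296/99425246765513521737 - 5461322468773666*I*√281/99425246765513521737 ≈ 4.7102 - 0.00092078*I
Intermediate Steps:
I = -57/341 (I = -57*1/341 = -57/341 ≈ -0.16716)
E = 289 (E = 291 - 2 = 289)
Q(a) = √(289 + a) (Q(a) = √(a + 289) = √(289 + a))
(25636 + 378270)/(Q(-570) + (293 + I)²) = (25636 + 378270)/(√(289 - 570) + (293 - 57/341)²) = 403906/(√(-281) + (99856/341)²) = 403906/(I*√281 + 9971220736/116281) = 403906/(9971220736/116281 + I*√281)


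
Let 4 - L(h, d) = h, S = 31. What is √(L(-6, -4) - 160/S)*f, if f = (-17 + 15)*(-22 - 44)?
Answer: 660*√186/31 ≈ 290.36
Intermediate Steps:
L(h, d) = 4 - h
f = 132 (f = -2*(-66) = 132)
√(L(-6, -4) - 160/S)*f = √((4 - 1*(-6)) - 160/31)*132 = √((4 + 6) - 160*1/31)*132 = √(10 - 160/31)*132 = √(150/31)*132 = (5*√186/31)*132 = 660*√186/31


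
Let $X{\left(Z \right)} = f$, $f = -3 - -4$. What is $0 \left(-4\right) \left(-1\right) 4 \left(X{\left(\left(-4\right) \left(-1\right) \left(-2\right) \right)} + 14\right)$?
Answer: $0$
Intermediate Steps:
$f = 1$ ($f = -3 + 4 = 1$)
$X{\left(Z \right)} = 1$
$0 \left(-4\right) \left(-1\right) 4 \left(X{\left(\left(-4\right) \left(-1\right) \left(-2\right) \right)} + 14\right) = 0 \left(-4\right) \left(-1\right) 4 \left(1 + 14\right) = 0 \left(-1\right) 4 \cdot 15 = 0 \cdot 4 \cdot 15 = 0 \cdot 15 = 0$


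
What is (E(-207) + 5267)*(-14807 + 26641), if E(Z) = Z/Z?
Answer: 62341512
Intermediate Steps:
E(Z) = 1
(E(-207) + 5267)*(-14807 + 26641) = (1 + 5267)*(-14807 + 26641) = 5268*11834 = 62341512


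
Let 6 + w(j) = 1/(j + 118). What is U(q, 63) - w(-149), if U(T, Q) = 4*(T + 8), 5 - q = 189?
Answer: -21637/31 ≈ -697.97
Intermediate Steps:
q = -184 (q = 5 - 1*189 = 5 - 189 = -184)
U(T, Q) = 32 + 4*T (U(T, Q) = 4*(8 + T) = 32 + 4*T)
w(j) = -6 + 1/(118 + j) (w(j) = -6 + 1/(j + 118) = -6 + 1/(118 + j))
U(q, 63) - w(-149) = (32 + 4*(-184)) - (-707 - 6*(-149))/(118 - 149) = (32 - 736) - (-707 + 894)/(-31) = -704 - (-1)*187/31 = -704 - 1*(-187/31) = -704 + 187/31 = -21637/31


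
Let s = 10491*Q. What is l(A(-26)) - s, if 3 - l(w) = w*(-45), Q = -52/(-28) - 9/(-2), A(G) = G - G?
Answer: -933657/14 ≈ -66690.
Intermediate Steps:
A(G) = 0
Q = 89/14 (Q = -52*(-1/28) - 9*(-½) = 13/7 + 9/2 = 89/14 ≈ 6.3571)
l(w) = 3 + 45*w (l(w) = 3 - w*(-45) = 3 - (-45)*w = 3 + 45*w)
s = 933699/14 (s = 10491*(89/14) = 933699/14 ≈ 66693.)
l(A(-26)) - s = (3 + 45*0) - 1*933699/14 = (3 + 0) - 933699/14 = 3 - 933699/14 = -933657/14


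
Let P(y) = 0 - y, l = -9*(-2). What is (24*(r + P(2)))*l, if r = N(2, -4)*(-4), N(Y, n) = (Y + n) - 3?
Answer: 7776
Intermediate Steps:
l = 18
P(y) = -y
N(Y, n) = -3 + Y + n
r = 20 (r = (-3 + 2 - 4)*(-4) = -5*(-4) = 20)
(24*(r + P(2)))*l = (24*(20 - 1*2))*18 = (24*(20 - 2))*18 = (24*18)*18 = 432*18 = 7776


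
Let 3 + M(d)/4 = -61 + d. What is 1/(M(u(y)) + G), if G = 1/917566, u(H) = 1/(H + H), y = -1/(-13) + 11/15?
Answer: -72487714/18377929335 ≈ -0.0039443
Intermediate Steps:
y = 158/195 (y = -1*(-1/13) + 11*(1/15) = 1/13 + 11/15 = 158/195 ≈ 0.81026)
u(H) = 1/(2*H)
M(d) = -256 + 4*d (M(d) = -12 + 4*(-61 + d) = -12 + (-244 + 4*d) = -256 + 4*d)
G = 1/917566 ≈ 1.0898e-6
1/(M(u(y)) + G) = 1/((-256 + 4*(1/(2*(158/195)))) + 1/917566) = 1/((-256 + 4*((½)*(195/158))) + 1/917566) = 1/((-256 + 4*(195/316)) + 1/917566) = 1/((-256 + 195/79) + 1/917566) = 1/(-20029/79 + 1/917566) = 1/(-18377929335/72487714) = -72487714/18377929335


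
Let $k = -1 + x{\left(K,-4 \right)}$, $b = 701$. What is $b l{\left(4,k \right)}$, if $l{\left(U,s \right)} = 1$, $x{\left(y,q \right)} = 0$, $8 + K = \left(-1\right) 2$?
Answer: $701$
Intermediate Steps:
$K = -10$ ($K = -8 - 2 = -10$)
$k = -1$ ($k = -1 + 0 = -1$)
$b l{\left(4,k \right)} = 701 \cdot 1 = 701$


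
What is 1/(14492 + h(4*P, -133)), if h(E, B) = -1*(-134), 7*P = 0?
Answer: 1/14626 ≈ 6.8371e-5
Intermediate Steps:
P = 0 (P = (⅐)*0 = 0)
h(E, B) = 134
1/(14492 + h(4*P, -133)) = 1/(14492 + 134) = 1/14626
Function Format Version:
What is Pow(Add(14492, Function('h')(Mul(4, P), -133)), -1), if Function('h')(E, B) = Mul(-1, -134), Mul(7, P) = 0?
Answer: Rational(1, 14626) ≈ 6.8371e-5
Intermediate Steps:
P = 0 (P = Mul(Rational(1, 7), 0) = 0)
Function('h')(E, B) = 134
Pow(Add(14492, Function('h')(Mul(4, P), -133)), -1) = Pow(Add(14492, 134), -1) = Pow(14626, -1) = Rational(1, 14626)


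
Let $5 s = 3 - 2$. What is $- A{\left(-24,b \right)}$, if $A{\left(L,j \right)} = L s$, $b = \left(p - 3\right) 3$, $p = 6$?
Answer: $\frac{24}{5} \approx 4.8$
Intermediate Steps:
$s = \frac{1}{5}$ ($s = \frac{3 - 2}{5} = \frac{1}{5} \cdot 1 = \frac{1}{5} \approx 0.2$)
$b = 9$ ($b = \left(6 - 3\right) 3 = 3 \cdot 3 = 9$)
$A{\left(L,j \right)} = \frac{L}{5}$ ($A{\left(L,j \right)} = L \frac{1}{5} = \frac{L}{5}$)
$- A{\left(-24,b \right)} = - \frac{-24}{5} = \left(-1\right) \left(- \frac{24}{5}\right) = \frac{24}{5}$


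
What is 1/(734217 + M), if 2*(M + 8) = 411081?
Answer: 2/1879499 ≈ 1.0641e-6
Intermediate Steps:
M = 411065/2 (M = -8 + (1/2)*411081 = -8 + 411081/2 = 411065/2 ≈ 2.0553e+5)
1/(734217 + M) = 1/(734217 + 411065/2) = 1/(1879499/2) = 2/1879499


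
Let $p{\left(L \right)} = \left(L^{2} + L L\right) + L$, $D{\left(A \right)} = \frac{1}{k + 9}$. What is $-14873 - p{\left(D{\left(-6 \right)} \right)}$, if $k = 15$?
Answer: $- \frac{4283437}{288} \approx -14873.0$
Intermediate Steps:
$D{\left(A \right)} = \frac{1}{24}$ ($D{\left(A \right)} = \frac{1}{15 + 9} = \frac{1}{24}$)
$p{\left(L \right)} = L + 2 L^{2}$ ($p{\left(L \right)} = \left(L^{2} + L^{2}\right) + L = 2 L^{2} + L = L + 2 L^{2}$)
$-14873 - p{\left(D{\left(-6 \right)} \right)} = -14873 - \frac{1 + 2 \cdot \frac{1}{24}}{24} = -14873 - \frac{1 + \frac{1}{12}}{24} = -14873 - \frac{1}{24} \cdot \frac{13}{12} = -14873 - \frac{13}{288} = - \frac{4283437}{288}$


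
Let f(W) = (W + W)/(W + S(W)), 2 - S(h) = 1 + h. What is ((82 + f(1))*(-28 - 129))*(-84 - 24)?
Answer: 1424304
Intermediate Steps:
S(h) = 1 - h (S(h) = 2 - (1 + h) = 2 + (-1 - h) = 1 - h)
f(W) = 2*W (f(W) = (W + W)/(W + (1 - W)) = (2*W)/1 = (2*W)*1 = 2*W)
((82 + f(1))*(-28 - 129))*(-84 - 24) = ((82 + 2*1)*(-28 - 129))*(-84 - 24) = ((82 + 2)*(-157))*(-108) = (84*(-157))*(-108) = -13188*(-108) = 1424304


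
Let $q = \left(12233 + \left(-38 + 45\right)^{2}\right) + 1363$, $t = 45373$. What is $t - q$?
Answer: $31728$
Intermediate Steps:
$q = 13645$ ($q = \left(12233 + 7^{2}\right) + 1363 = \left(12233 + 49\right) + 1363 = 12282 + 1363 = 13645$)
$t - q = 45373 - 13645 = 31728$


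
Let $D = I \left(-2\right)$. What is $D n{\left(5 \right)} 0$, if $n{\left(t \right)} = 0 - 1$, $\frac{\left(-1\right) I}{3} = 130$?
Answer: $0$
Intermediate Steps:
$I = -390$ ($I = \left(-3\right) 130 = -390$)
$n{\left(t \right)} = -1$
$D = 780$ ($D = \left(-390\right) \left(-2\right) = 780$)
$D n{\left(5 \right)} 0 = 780 \left(\left(-1\right) 0\right) = 780 \cdot 0 = 0$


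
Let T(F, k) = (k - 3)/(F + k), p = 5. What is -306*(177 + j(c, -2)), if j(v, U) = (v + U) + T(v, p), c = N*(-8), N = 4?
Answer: -131206/3 ≈ -43735.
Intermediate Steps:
T(F, k) = (-3 + k)/(F + k)
c = -32 (c = 4*(-8) = -32)
j(v, U) = U + v + 2/(5 + v) (j(v, U) = (v + U) + (-3 + 5)/(v + 5) = (U + v) + 2/(5 + v) = U + v + 2/(5 + v))
-306*(177 + j(c, -2)) = -306*(177 + (2 + (5 - 32)*(-2 - 32))/(5 - 32)) = -306*(177 + (2 - 27*(-34))/(-27)) = -306*(177 - (2 + 918)/27) = -306*(177 - 1/27*920) = -306*(177 - 920/27) = -306*3859/27 = -131206/3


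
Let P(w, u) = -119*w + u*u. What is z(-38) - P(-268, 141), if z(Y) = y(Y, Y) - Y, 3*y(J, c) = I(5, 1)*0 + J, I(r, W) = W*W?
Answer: -155243/3 ≈ -51748.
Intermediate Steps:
I(r, W) = W²
P(w, u) = u² - 119*w (P(w, u) = -119*w + u² = u² - 119*w)
y(J, c) = J/3 (y(J, c) = (1²*0 + J)/3 = (1*0 + J)/3 = (0 + J)/3 = J/3)
z(Y) = -2*Y/3 (z(Y) = Y/3 - Y = -2*Y/3)
z(-38) - P(-268, 141) = -⅔*(-38) - (141² - 119*(-268)) = 76/3 - (19881 + 31892) = 76/3 - 1*51773 = 76/3 - 51773 = -155243/3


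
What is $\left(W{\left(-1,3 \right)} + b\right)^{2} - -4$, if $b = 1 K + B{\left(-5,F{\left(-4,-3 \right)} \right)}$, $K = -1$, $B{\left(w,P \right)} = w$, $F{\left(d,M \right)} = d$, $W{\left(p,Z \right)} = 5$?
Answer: $5$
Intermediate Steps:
$b = -6$ ($b = 1 \left(-1\right) - 5 = -1 - 5 = -6$)
$\left(W{\left(-1,3 \right)} + b\right)^{2} - -4 = \left(5 - 6\right)^{2} - -4 = \left(-1\right)^{2} + 4 = 1 + 4 = 5$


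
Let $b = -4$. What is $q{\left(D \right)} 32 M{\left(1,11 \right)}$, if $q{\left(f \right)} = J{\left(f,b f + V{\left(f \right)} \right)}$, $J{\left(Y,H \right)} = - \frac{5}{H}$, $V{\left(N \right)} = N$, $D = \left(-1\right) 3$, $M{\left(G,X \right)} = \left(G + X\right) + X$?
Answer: $- \frac{3680}{9} \approx -408.89$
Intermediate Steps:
$M{\left(G,X \right)} = G + 2 X$
$D = -3$
$q{\left(f \right)} = \frac{5}{3 f}$ ($q{\left(f \right)} = - \frac{5}{- 4 f + f} = - \frac{5}{\left(-3\right) f} = - 5 \left(- \frac{1}{3 f}\right) = \frac{5}{3 f}$)
$q{\left(D \right)} 32 M{\left(1,11 \right)} = \frac{5}{3 \left(-3\right)} 32 \left(1 + 2 \cdot 11\right) = \frac{5}{3} \left(- \frac{1}{3}\right) 32 \left(1 + 22\right) = \left(- \frac{5}{9}\right) 32 \cdot 23 = \left(- \frac{160}{9}\right) 23 = - \frac{3680}{9}$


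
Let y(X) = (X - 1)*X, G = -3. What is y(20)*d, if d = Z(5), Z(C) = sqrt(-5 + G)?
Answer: 760*I*sqrt(2) ≈ 1074.8*I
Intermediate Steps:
y(X) = X*(-1 + X) (y(X) = (-1 + X)*X = X*(-1 + X))
Z(C) = 2*I*sqrt(2) (Z(C) = sqrt(-5 - 3) = sqrt(-8) = 2*I*sqrt(2))
d = 2*I*sqrt(2) ≈ 2.8284*I
y(20)*d = (20*(-1 + 20))*(2*I*sqrt(2)) = (20*19)*(2*I*sqrt(2)) = 380*(2*I*sqrt(2)) = 760*I*sqrt(2)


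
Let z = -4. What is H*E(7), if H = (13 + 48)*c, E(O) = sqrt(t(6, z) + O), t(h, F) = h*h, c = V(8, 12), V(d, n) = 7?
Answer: 427*sqrt(43) ≈ 2800.0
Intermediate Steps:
c = 7
t(h, F) = h**2
E(O) = sqrt(36 + O) (E(O) = sqrt(6**2 + O) = sqrt(36 + O))
H = 427 (H = (13 + 48)*7 = 61*7 = 427)
H*E(7) = 427*sqrt(36 + 7) = 427*sqrt(43)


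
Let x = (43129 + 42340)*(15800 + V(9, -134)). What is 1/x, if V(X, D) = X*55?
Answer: 1/1392717355 ≈ 7.1802e-10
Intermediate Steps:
V(X, D) = 55*X
x = 1392717355 (x = (43129 + 42340)*(15800 + 55*9) = 85469*(15800 + 495) = 85469*16295 = 1392717355)
1/x = 1/1392717355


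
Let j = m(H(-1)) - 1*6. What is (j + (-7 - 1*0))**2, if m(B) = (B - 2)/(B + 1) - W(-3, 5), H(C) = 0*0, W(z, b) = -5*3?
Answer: 0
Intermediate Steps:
W(z, b) = -15
H(C) = 0
m(B) = 15 + (-2 + B)/(1 + B) (m(B) = (B - 2)/(B + 1) - 1*(-15) = (-2 + B)/(1 + B) + 15 = 15 + (-2 + B)/(1 + B))
j = 7 (j = (13 + 16*0)/(1 + 0) - 1*6 = (13 + 0)/1 - 6 = 1*13 - 6 = 13 - 6 = 7)
(j + (-7 - 1*0))**2 = (7 + (-7 - 1*0))**2 = (7 + (-7 + 0))**2 = (7 - 7)**2 = 0**2 = 0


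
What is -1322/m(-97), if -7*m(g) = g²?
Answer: 9254/9409 ≈ 0.98353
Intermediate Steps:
m(g) = -g²/7
-1322/m(-97) = -1322/((-⅐*(-97)²)) = -1322/((-⅐*9409)) = -1322/(-9409/7) = -1322*(-7/9409) = 9254/9409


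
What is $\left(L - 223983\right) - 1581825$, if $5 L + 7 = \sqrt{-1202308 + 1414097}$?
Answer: $- \frac{9029047}{5} + \frac{\sqrt{211789}}{5} \approx -1.8057 \cdot 10^{6}$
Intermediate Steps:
$L = - \frac{7}{5} + \frac{\sqrt{211789}}{5}$ ($L = - \frac{7}{5} + \frac{\sqrt{-1202308 + 1414097}}{5} = - \frac{7}{5} + \frac{\sqrt{211789}}{5} \approx 90.641$)
$\left(L - 223983\right) - 1581825 = \left(\left(- \frac{7}{5} + \frac{\sqrt{211789}}{5}\right) - 223983\right) - 1581825 = \left(- \frac{1119922}{5} + \frac{\sqrt{211789}}{5}\right) - 1581825 = - \frac{9029047}{5} + \frac{\sqrt{211789}}{5}$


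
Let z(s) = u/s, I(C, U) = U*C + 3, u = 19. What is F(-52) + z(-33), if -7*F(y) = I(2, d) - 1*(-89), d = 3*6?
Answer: -4357/231 ≈ -18.861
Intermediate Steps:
d = 18
I(C, U) = 3 + C*U (I(C, U) = C*U + 3 = 3 + C*U)
F(y) = -128/7 (F(y) = -((3 + 2*18) - 1*(-89))/7 = -((3 + 36) + 89)/7 = -(39 + 89)/7 = -1/7*128 = -128/7)
z(s) = 19/s
F(-52) + z(-33) = -128/7 + 19/(-33) = -128/7 + 19*(-1/33) = -128/7 - 19/33 = -4357/231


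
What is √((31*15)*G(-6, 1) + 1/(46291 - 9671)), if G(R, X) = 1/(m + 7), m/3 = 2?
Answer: √2026624671695/238030 ≈ 5.9807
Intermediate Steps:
m = 6 (m = 3*2 = 6)
G(R, X) = 1/13 (G(R, X) = 1/(6 + 7) = 1/13)
√((31*15)*G(-6, 1) + 1/(46291 - 9671)) = √((31*15)*(1/13) + 1/(46291 - 9671)) = √(465*(1/13) + 1/36620) = √(465/13 + 1/36620) = √(17028313/476060) = √2026624671695/238030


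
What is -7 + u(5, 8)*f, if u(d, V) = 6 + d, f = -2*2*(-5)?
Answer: 213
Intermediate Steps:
f = 20 (f = -4*(-5) = 20)
-7 + u(5, 8)*f = -7 + (6 + 5)*20 = -7 + 11*20 = -7 + 220 = 213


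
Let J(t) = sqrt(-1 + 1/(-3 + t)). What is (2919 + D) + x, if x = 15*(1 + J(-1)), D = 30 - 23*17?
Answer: 2573 + 15*I*sqrt(5)/2 ≈ 2573.0 + 16.771*I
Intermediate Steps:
D = -361 (D = 30 - 391 = -361)
x = 15 + 15*I*sqrt(5)/2 (x = 15*(1 + sqrt((4 - 1*(-1))/(-3 - 1))) = 15*(1 + sqrt((4 + 1)/(-4))) = 15*(1 + sqrt(-1/4*5)) = 15*(1 + sqrt(-5/4)) = 15*(1 + I*sqrt(5)/2) = 15 + 15*I*sqrt(5)/2 ≈ 15.0 + 16.771*I)
(2919 + D) + x = (2919 - 361) + (15 + 15*I*sqrt(5)/2) = 2558 + (15 + 15*I*sqrt(5)/2) = 2573 + 15*I*sqrt(5)/2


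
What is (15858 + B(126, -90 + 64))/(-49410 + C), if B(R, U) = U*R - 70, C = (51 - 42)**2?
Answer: -12512/49329 ≈ -0.25364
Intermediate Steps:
C = 81 (C = 9**2 = 81)
B(R, U) = -70 + R*U (B(R, U) = R*U - 70 = -70 + R*U)
(15858 + B(126, -90 + 64))/(-49410 + C) = (15858 + (-70 + 126*(-90 + 64)))/(-49410 + 81) = (15858 + (-70 + 126*(-26)))/(-49329) = (15858 + (-70 - 3276))*(-1/49329) = (15858 - 3346)*(-1/49329) = 12512*(-1/49329) = -12512/49329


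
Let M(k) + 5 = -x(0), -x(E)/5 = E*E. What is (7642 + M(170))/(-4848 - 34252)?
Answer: -7637/39100 ≈ -0.19532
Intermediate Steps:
x(E) = -5*E² (x(E) = -5*E*E = -5*E²)
M(k) = -5 (M(k) = -5 - (-5)*0² = -5 - (-5)*0 = -5 - 1*0 = -5 + 0 = -5)
(7642 + M(170))/(-4848 - 34252) = (7642 - 5)/(-4848 - 34252) = 7637/(-39100) = 7637*(-1/39100) = -7637/39100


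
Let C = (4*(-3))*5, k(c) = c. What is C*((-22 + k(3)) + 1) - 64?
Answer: 1016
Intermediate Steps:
C = -60 (C = -12*5 = -60)
C*((-22 + k(3)) + 1) - 64 = -60*((-22 + 3) + 1) - 64 = -60*(-19 + 1) - 64 = -60*(-18) - 64 = 1080 - 64 = 1016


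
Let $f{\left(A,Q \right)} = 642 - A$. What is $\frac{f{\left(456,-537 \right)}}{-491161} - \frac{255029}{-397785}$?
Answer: $\frac{125186310659}{195376478385} \approx 0.64074$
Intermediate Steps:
$\frac{f{\left(456,-537 \right)}}{-491161} - \frac{255029}{-397785} = \frac{642 - 456}{-491161} - \frac{255029}{-397785} = \left(642 - 456\right) \left(- \frac{1}{491161}\right) - - \frac{255029}{397785} = 186 \left(- \frac{1}{491161}\right) + \frac{255029}{397785} = - \frac{186}{491161} + \frac{255029}{397785} = \frac{125186310659}{195376478385}$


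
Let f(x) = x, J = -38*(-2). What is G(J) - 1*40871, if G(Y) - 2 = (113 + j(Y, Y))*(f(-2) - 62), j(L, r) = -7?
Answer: -47653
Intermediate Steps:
J = 76
G(Y) = -6782 (G(Y) = 2 + (113 - 7)*(-2 - 62) = 2 + 106*(-64) = 2 - 6784 = -6782)
G(J) - 1*40871 = -6782 - 1*40871 = -6782 - 40871 = -47653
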